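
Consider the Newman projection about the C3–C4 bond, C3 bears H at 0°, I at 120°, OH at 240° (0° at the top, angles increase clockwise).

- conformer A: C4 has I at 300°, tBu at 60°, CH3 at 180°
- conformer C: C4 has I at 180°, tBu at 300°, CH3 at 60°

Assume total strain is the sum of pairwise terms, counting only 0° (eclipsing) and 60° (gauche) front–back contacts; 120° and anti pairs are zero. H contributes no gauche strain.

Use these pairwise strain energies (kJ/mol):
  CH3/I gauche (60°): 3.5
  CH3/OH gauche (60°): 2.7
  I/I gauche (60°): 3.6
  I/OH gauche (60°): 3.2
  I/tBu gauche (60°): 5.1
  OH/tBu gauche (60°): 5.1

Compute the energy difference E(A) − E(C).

-0.9 kJ/mol

A (staggered): I(120°)/tBu(60°) gauche 5.1; I(120°)/CH3(180°) gauche 3.5; OH(240°)/I(300°) gauche 3.2; OH(240°)/CH3(180°) gauche 2.7 → 14.5 kJ/mol.
C (staggered): I(120°)/I(180°) gauche 3.6; I(120°)/CH3(60°) gauche 3.5; OH(240°)/I(180°) gauche 3.2; OH(240°)/tBu(300°) gauche 5.1 → 15.4 kJ/mol.
E(A) − E(C) = 14.5 − 15.4 = -0.9 kJ/mol.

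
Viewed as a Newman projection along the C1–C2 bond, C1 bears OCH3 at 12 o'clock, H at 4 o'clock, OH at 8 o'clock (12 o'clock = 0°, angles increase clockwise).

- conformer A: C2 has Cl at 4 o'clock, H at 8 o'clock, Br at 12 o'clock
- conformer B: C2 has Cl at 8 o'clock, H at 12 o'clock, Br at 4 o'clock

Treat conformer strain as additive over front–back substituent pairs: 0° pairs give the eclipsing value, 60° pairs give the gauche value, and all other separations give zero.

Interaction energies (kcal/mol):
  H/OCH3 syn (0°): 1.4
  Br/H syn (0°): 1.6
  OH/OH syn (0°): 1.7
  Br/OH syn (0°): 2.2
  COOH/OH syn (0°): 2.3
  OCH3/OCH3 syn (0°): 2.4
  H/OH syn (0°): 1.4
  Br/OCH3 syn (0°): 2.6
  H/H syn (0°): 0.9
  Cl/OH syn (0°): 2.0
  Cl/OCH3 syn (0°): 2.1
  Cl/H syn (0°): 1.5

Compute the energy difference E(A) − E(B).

A (eclipsed): OCH3–Br eclipsed, H–Cl eclipsed, OH–H eclipsed; 2.6 + 1.5 + 1.4 = 5.5 kcal/mol.
B (eclipsed): OCH3–H eclipsed, H–Br eclipsed, OH–Cl eclipsed; 1.4 + 1.6 + 2.0 = 5.0 kcal/mol.
E(A) − E(B) = 5.5 − 5.0 = +0.5 kcal/mol.

+0.5 kcal/mol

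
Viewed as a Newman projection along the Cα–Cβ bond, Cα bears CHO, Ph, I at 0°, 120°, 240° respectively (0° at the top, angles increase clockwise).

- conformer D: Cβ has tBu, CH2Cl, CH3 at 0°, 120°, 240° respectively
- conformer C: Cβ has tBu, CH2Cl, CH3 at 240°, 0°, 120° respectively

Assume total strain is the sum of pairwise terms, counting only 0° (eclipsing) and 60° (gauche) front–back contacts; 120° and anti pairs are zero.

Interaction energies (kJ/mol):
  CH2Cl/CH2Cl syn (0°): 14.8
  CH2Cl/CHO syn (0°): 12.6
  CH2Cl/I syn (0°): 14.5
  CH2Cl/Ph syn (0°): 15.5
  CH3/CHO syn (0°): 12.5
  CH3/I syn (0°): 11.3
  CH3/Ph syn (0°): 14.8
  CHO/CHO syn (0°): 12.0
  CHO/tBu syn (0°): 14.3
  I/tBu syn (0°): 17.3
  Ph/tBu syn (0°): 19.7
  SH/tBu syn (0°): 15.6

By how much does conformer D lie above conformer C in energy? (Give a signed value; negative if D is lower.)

D (eclipsed): CHO–tBu eclipsed, Ph–CH2Cl eclipsed, I–CH3 eclipsed; 14.3 + 15.5 + 11.3 = 41.1 kJ/mol.
C (eclipsed): CHO–CH2Cl eclipsed, Ph–CH3 eclipsed, I–tBu eclipsed; 12.6 + 14.8 + 17.3 = 44.7 kJ/mol.
E(D) − E(C) = 41.1 − 44.7 = -3.6 kJ/mol.

-3.6 kJ/mol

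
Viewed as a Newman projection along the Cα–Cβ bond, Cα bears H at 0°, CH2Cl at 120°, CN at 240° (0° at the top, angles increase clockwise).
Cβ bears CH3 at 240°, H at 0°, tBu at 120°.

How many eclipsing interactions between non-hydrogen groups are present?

2

Non-H eclipsing pairs: CH2Cl(120°)/tBu(120°); CN(240°)/CH3(240°) — 2 interactions.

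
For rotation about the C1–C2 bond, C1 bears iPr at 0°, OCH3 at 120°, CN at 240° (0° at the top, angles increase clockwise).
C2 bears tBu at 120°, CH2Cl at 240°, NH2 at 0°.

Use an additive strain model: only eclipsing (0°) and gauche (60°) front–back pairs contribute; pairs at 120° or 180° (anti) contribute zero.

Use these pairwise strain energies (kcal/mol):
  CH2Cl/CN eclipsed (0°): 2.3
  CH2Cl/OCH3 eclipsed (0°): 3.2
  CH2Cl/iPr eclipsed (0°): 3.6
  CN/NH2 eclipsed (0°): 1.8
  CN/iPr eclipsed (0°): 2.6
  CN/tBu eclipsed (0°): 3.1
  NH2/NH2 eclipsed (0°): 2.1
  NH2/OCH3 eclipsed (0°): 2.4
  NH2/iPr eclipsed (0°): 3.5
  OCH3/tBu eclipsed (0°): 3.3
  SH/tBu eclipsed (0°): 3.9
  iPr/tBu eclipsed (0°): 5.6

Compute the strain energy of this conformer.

9.1 kcal/mol

This conformer (eclipsed): iPr–NH2 eclipsed, OCH3–tBu eclipsed, CN–CH2Cl eclipsed; 3.5 + 3.3 + 2.3 = 9.1 kcal/mol.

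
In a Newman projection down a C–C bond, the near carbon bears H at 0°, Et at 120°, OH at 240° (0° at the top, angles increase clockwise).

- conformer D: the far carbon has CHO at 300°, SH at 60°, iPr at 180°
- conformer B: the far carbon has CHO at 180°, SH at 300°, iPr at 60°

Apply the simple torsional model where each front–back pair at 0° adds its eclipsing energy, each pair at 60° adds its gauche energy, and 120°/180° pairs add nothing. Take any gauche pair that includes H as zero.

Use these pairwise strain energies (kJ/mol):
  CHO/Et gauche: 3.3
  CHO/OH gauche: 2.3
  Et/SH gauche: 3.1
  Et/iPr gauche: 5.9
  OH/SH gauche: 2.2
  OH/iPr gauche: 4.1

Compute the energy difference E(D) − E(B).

+1.7 kJ/mol

D (staggered): Et(120°)/SH(60°) gauche 3.1; Et(120°)/iPr(180°) gauche 5.9; OH(240°)/CHO(300°) gauche 2.3; OH(240°)/iPr(180°) gauche 4.1 → 15.4 kJ/mol.
B (staggered): Et(120°)/CHO(180°) gauche 3.3; Et(120°)/iPr(60°) gauche 5.9; OH(240°)/CHO(180°) gauche 2.3; OH(240°)/SH(300°) gauche 2.2 → 13.7 kJ/mol.
E(D) − E(B) = 15.4 − 13.7 = +1.7 kJ/mol.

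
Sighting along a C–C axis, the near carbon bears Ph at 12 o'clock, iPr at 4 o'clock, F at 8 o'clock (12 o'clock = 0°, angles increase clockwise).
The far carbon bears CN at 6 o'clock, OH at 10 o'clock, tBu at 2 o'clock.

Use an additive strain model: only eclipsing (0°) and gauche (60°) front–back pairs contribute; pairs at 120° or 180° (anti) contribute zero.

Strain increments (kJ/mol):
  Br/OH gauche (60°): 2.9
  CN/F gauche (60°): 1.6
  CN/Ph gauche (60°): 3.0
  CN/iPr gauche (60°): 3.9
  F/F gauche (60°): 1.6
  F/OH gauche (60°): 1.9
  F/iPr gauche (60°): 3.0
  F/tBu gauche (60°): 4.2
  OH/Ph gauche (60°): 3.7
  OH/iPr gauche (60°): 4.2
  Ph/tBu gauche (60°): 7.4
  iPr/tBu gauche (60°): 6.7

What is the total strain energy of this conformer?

25.2 kJ/mol

This conformer is staggered. Ph at 0° is gauche with OH at 300° (3.7); Ph at 0° is gauche with tBu at 60° (7.4); iPr at 120° is gauche with CN at 180° (3.9); iPr at 120° is gauche with tBu at 60° (6.7); F at 240° is gauche with CN at 180° (1.6); F at 240° is gauche with OH at 300° (1.9). Total 25.2 kJ/mol.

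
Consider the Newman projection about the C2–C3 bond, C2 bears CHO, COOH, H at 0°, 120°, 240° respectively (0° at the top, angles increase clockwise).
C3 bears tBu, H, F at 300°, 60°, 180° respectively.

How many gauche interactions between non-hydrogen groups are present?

Non-H gauche pairs: CHO(0°)/tBu(300°); COOH(120°)/F(180°) — 2 interactions.

2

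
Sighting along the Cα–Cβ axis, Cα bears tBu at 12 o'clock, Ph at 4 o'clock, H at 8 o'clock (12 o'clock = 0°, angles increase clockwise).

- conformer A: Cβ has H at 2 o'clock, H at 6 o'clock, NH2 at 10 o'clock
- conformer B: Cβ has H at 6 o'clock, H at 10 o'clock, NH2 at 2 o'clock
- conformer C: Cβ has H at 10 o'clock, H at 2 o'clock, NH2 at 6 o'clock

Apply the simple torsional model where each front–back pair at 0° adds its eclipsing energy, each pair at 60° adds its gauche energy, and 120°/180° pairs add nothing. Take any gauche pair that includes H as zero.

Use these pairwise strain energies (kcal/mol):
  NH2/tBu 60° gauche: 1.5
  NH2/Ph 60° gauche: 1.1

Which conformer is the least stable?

B

A (staggered): tBu–NH2 gauche; 1.5 = 1.5 kcal/mol.
B (staggered): tBu–NH2 gauche, Ph–NH2 gauche; 1.5 + 1.1 = 2.6 kcal/mol.
C (staggered): Ph–NH2 gauche; 1.1 = 1.1 kcal/mol.
B has the highest total (2.6 kcal/mol).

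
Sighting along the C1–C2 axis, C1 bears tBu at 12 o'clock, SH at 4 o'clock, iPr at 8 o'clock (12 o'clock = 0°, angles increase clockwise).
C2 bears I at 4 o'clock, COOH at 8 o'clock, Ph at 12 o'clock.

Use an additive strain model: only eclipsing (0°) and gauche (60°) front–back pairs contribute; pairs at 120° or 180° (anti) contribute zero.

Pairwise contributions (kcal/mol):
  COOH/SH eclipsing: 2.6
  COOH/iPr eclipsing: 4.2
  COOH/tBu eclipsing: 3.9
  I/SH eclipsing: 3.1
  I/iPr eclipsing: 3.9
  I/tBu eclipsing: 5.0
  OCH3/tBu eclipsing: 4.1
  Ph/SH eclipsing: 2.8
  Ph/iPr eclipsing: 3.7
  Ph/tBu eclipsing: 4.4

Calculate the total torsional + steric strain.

11.7 kcal/mol

This conformer (eclipsed): tBu(0°)/Ph(0°) eclipsed 4.4; SH(120°)/I(120°) eclipsed 3.1; iPr(240°)/COOH(240°) eclipsed 4.2 → 11.7 kcal/mol.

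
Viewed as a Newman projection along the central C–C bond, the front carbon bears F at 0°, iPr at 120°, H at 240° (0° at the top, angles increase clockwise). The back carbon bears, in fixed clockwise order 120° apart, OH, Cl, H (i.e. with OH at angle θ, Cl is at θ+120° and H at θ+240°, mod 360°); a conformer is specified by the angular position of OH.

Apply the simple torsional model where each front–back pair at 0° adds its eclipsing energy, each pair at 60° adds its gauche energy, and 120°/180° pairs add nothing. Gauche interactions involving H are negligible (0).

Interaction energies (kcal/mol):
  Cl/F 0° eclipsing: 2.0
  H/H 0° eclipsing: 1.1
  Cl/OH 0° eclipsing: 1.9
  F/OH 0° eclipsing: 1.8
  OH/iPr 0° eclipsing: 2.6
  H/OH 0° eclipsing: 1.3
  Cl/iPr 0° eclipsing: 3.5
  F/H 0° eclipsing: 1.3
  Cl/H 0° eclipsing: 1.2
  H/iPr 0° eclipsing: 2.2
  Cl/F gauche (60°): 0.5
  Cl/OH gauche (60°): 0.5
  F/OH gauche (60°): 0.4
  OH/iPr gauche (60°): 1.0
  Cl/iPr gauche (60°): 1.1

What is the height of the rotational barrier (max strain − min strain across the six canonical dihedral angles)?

OH at 0° (eclipsed): F–OH eclipsed, iPr–Cl eclipsed, H–H eclipsed; 1.8 + 3.5 + 1.1 = 6.4 kcal/mol.
OH at 60° (staggered): F–OH gauche, iPr–OH gauche, iPr–Cl gauche; 0.4 + 1.0 + 1.1 = 2.5 kcal/mol.
OH at 120° (eclipsed): F–H eclipsed, iPr–OH eclipsed, H–Cl eclipsed; 1.3 + 2.6 + 1.2 = 5.1 kcal/mol.
OH at 180° (staggered): F–Cl gauche, iPr–OH gauche; 0.5 + 1.0 = 1.5 kcal/mol.
OH at 240° (eclipsed): F–Cl eclipsed, iPr–H eclipsed, H–OH eclipsed; 2.0 + 2.2 + 1.3 = 5.5 kcal/mol.
OH at 300° (staggered): F–OH gauche, F–Cl gauche, iPr–Cl gauche; 0.4 + 0.5 + 1.1 = 2.0 kcal/mol.
Max at 0° (6.4 kcal/mol), min at 180° (1.5 kcal/mol); barrier = 4.9 kcal/mol.

4.9 kcal/mol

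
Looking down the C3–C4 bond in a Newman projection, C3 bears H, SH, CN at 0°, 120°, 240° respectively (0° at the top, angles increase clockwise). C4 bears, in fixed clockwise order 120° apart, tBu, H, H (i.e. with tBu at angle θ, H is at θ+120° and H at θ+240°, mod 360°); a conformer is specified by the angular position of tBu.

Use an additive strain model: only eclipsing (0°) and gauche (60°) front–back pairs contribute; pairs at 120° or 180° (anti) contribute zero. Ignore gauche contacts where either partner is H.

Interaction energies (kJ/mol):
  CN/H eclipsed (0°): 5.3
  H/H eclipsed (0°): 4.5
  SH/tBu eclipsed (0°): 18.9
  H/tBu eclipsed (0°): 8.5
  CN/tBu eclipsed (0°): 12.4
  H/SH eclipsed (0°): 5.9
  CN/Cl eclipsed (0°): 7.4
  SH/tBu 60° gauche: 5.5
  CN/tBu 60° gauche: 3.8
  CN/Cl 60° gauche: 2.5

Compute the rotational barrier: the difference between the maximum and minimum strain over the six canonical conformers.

tBu at 0° (eclipsed): H–tBu eclipsed, SH–H eclipsed, CN–H eclipsed; 8.5 + 5.9 + 5.3 = 19.7 kJ/mol.
tBu at 60° (staggered): SH–tBu gauche; 5.5 = 5.5 kJ/mol.
tBu at 120° (eclipsed): H–H eclipsed, SH–tBu eclipsed, CN–H eclipsed; 4.5 + 18.9 + 5.3 = 28.7 kJ/mol.
tBu at 180° (staggered): SH–tBu gauche, CN–tBu gauche; 5.5 + 3.8 = 9.3 kJ/mol.
tBu at 240° (eclipsed): H–H eclipsed, SH–H eclipsed, CN–tBu eclipsed; 4.5 + 5.9 + 12.4 = 22.8 kJ/mol.
tBu at 300° (staggered): CN–tBu gauche; 3.8 = 3.8 kJ/mol.
Max at 120° (28.7 kJ/mol), min at 300° (3.8 kJ/mol); barrier = 24.9 kJ/mol.

24.9 kJ/mol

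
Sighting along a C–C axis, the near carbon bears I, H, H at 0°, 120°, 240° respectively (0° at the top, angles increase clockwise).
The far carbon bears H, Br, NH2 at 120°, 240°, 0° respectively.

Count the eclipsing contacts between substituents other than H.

Non-H eclipsing pairs: I(0°)/NH2(0°) — 1 interaction.

1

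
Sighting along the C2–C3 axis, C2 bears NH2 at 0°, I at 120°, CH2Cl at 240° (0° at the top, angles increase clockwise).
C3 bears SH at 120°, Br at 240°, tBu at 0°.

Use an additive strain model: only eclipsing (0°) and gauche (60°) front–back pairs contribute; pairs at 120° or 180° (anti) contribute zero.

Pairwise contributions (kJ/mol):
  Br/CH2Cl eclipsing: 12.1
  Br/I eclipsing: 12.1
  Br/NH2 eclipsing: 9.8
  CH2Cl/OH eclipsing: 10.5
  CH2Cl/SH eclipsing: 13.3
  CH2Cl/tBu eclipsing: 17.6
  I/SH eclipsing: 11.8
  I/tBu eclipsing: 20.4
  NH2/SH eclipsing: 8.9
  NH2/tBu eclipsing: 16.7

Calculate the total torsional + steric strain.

40.6 kJ/mol

This conformer (eclipsed): NH2–tBu eclipsed, I–SH eclipsed, CH2Cl–Br eclipsed; 16.7 + 11.8 + 12.1 = 40.6 kJ/mol.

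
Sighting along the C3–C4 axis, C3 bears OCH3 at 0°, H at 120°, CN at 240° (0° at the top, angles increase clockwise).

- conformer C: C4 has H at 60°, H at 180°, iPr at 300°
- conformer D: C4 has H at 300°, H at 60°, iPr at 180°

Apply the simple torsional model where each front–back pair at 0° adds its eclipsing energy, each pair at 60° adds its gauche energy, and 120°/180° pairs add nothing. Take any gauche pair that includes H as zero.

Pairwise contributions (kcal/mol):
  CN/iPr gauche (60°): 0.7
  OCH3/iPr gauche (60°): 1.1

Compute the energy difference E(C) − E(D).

C is staggered. OCH3 at 0° is gauche with iPr at 300° (1.1); CN at 240° is gauche with iPr at 300° (0.7). Total 1.8 kcal/mol.
D is staggered. CN at 240° is gauche with iPr at 180° (0.7). Total 0.7 kcal/mol.
E(C) − E(D) = 1.8 − 0.7 = +1.1 kcal/mol.

+1.1 kcal/mol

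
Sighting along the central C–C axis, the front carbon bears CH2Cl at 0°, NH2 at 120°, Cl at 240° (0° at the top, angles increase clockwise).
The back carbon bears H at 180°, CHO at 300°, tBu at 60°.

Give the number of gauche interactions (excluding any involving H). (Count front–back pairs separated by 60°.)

Non-H gauche pairs: CH2Cl(0°)/CHO(300°); CH2Cl(0°)/tBu(60°); NH2(120°)/tBu(60°); Cl(240°)/CHO(300°) — 4 interactions.

4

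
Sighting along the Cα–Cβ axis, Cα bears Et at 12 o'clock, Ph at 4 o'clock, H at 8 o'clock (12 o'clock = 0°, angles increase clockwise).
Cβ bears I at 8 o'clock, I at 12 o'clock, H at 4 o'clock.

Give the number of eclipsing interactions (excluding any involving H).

1

Non-H eclipsing pairs: Et(0°)/I(0°) — 1 interaction.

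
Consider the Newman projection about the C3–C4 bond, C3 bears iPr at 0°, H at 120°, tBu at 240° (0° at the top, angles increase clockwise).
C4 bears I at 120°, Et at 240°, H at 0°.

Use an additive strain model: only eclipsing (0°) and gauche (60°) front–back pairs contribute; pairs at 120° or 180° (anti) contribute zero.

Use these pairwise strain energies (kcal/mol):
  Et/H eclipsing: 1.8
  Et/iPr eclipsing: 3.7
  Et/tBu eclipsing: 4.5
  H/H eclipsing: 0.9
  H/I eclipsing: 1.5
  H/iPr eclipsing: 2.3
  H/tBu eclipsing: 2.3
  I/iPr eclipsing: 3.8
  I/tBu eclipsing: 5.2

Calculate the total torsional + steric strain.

8.3 kcal/mol

This conformer (eclipsed): iPr–H eclipsed, H–I eclipsed, tBu–Et eclipsed; 2.3 + 1.5 + 4.5 = 8.3 kcal/mol.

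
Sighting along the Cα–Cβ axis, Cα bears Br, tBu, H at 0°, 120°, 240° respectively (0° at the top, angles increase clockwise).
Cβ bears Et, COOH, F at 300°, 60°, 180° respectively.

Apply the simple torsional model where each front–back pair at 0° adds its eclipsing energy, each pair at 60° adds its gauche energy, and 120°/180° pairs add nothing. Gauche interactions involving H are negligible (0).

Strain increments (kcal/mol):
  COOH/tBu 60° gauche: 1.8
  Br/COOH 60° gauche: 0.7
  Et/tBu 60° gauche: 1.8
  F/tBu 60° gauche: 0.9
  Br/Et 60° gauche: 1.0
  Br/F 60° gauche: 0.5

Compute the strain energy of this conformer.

4.4 kcal/mol

This conformer is staggered. Br at 0° is gauche with Et at 300° (1.0); Br at 0° is gauche with COOH at 60° (0.7); tBu at 120° is gauche with COOH at 60° (1.8); tBu at 120° is gauche with F at 180° (0.9). Total 4.4 kcal/mol.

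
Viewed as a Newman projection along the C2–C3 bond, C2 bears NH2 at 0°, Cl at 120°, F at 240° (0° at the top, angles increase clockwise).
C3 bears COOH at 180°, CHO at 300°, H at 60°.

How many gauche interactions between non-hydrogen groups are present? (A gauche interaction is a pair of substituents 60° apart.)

4

Non-H gauche pairs: NH2(0°)/CHO(300°); Cl(120°)/COOH(180°); F(240°)/COOH(180°); F(240°)/CHO(300°) — 4 interactions.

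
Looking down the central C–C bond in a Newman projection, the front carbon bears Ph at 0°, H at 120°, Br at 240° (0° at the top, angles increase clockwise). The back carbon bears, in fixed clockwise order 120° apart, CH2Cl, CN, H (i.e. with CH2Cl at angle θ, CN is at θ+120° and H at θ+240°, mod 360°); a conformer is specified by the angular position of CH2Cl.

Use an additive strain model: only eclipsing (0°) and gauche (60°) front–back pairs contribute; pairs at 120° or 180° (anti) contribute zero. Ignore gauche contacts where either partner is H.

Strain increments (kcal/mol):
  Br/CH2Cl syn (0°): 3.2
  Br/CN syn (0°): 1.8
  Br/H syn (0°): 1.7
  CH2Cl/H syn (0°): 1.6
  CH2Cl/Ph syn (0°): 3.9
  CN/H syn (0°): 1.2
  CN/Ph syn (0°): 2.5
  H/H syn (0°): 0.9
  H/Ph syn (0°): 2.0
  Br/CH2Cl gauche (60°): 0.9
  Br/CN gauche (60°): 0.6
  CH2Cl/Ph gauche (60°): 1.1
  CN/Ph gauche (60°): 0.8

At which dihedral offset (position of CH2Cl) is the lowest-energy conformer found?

CH2Cl at 0° is eclipsed. Ph at 0° is eclipsed with CH2Cl at 0° (3.9); H at 120° is eclipsed with CN at 120° (1.2); Br at 240° is eclipsed with H at 240° (1.7). Total 6.8 kcal/mol.
CH2Cl at 60° is staggered. Ph at 0° is gauche with CH2Cl at 60° (1.1); Br at 240° is gauche with CN at 180° (0.6). Total 1.7 kcal/mol.
CH2Cl at 120° is eclipsed. Ph at 0° is eclipsed with H at 0° (2.0); H at 120° is eclipsed with CH2Cl at 120° (1.6); Br at 240° is eclipsed with CN at 240° (1.8). Total 5.4 kcal/mol.
CH2Cl at 180° is staggered. Ph at 0° is gauche with CN at 300° (0.8); Br at 240° is gauche with CH2Cl at 180° (0.9); Br at 240° is gauche with CN at 300° (0.6). Total 2.3 kcal/mol.
CH2Cl at 240° is eclipsed. Ph at 0° is eclipsed with CN at 0° (2.5); H at 120° is eclipsed with H at 120° (0.9); Br at 240° is eclipsed with CH2Cl at 240° (3.2). Total 6.6 kcal/mol.
CH2Cl at 300° is staggered. Ph at 0° is gauche with CH2Cl at 300° (1.1); Ph at 0° is gauche with CN at 60° (0.8); Br at 240° is gauche with CH2Cl at 300° (0.9). Total 2.8 kcal/mol.
The minimum (1.7 kcal/mol) occurs with CH2Cl at 60°.

60°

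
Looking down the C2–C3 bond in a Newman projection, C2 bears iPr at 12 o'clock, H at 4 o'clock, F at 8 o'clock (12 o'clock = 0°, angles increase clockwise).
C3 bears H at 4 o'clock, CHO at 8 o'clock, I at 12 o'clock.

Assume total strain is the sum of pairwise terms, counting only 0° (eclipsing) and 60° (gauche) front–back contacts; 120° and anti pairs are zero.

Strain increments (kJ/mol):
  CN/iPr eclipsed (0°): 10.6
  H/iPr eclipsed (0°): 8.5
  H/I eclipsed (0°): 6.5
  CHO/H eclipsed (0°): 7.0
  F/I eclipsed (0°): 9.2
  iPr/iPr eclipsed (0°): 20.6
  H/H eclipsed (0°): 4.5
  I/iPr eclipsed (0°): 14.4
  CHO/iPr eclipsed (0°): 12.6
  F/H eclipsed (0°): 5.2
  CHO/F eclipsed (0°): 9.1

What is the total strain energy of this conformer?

28.0 kJ/mol

This conformer is eclipsed. iPr at 0° is eclipsed with I at 0° (14.4); H at 120° is eclipsed with H at 120° (4.5); F at 240° is eclipsed with CHO at 240° (9.1). Total 28.0 kJ/mol.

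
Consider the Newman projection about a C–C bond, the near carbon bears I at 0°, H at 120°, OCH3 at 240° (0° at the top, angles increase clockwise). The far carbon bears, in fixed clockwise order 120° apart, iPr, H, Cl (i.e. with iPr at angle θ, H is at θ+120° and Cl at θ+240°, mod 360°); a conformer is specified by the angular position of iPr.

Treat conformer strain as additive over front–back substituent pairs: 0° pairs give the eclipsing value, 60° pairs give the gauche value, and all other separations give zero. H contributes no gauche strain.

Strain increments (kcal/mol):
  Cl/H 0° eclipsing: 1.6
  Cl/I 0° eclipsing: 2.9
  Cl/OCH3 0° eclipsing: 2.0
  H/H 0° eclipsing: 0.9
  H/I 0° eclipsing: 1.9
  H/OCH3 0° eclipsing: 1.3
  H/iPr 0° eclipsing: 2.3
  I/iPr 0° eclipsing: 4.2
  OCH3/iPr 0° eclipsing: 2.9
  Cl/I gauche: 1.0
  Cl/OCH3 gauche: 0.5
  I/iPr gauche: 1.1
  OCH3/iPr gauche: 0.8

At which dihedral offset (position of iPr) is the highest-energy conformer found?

iPr at 0° (eclipsed): I–iPr eclipsed, H–H eclipsed, OCH3–Cl eclipsed; 4.2 + 0.9 + 2.0 = 7.1 kcal/mol.
iPr at 60° (staggered): I–iPr gauche, I–Cl gauche, OCH3–Cl gauche; 1.1 + 1.0 + 0.5 = 2.6 kcal/mol.
iPr at 120° (eclipsed): I–Cl eclipsed, H–iPr eclipsed, OCH3–H eclipsed; 2.9 + 2.3 + 1.3 = 6.5 kcal/mol.
iPr at 180° (staggered): I–Cl gauche, OCH3–iPr gauche; 1.0 + 0.8 = 1.8 kcal/mol.
iPr at 240° (eclipsed): I–H eclipsed, H–Cl eclipsed, OCH3–iPr eclipsed; 1.9 + 1.6 + 2.9 = 6.4 kcal/mol.
iPr at 300° (staggered): I–iPr gauche, OCH3–iPr gauche, OCH3–Cl gauche; 1.1 + 0.8 + 0.5 = 2.4 kcal/mol.
The maximum (7.1 kcal/mol) occurs with iPr at 0°.

0°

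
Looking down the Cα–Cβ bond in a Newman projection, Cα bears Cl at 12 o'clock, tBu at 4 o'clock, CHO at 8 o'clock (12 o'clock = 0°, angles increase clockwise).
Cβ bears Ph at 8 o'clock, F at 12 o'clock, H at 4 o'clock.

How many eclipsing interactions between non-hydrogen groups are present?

Non-H eclipsing pairs: Cl(0°)/F(0°); CHO(240°)/Ph(240°) — 2 interactions.

2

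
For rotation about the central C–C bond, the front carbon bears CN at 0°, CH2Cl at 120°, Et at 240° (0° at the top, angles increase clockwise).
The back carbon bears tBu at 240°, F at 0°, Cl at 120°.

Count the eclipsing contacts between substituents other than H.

Non-H eclipsing pairs: CN(0°)/F(0°); CH2Cl(120°)/Cl(120°); Et(240°)/tBu(240°) — 3 interactions.

3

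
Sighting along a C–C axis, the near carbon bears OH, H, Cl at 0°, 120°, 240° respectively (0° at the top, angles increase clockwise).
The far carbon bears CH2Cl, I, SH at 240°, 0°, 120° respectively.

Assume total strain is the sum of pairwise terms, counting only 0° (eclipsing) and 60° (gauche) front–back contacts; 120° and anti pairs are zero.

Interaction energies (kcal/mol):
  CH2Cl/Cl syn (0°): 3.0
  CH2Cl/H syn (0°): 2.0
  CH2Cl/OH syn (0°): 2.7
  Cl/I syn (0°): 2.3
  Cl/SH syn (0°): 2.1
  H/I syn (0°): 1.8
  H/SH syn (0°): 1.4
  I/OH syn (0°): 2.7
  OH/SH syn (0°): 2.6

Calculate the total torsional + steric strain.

This conformer is eclipsed. OH at 0° is eclipsed with I at 0° (2.7); H at 120° is eclipsed with SH at 120° (1.4); Cl at 240° is eclipsed with CH2Cl at 240° (3.0). Total 7.1 kcal/mol.

7.1 kcal/mol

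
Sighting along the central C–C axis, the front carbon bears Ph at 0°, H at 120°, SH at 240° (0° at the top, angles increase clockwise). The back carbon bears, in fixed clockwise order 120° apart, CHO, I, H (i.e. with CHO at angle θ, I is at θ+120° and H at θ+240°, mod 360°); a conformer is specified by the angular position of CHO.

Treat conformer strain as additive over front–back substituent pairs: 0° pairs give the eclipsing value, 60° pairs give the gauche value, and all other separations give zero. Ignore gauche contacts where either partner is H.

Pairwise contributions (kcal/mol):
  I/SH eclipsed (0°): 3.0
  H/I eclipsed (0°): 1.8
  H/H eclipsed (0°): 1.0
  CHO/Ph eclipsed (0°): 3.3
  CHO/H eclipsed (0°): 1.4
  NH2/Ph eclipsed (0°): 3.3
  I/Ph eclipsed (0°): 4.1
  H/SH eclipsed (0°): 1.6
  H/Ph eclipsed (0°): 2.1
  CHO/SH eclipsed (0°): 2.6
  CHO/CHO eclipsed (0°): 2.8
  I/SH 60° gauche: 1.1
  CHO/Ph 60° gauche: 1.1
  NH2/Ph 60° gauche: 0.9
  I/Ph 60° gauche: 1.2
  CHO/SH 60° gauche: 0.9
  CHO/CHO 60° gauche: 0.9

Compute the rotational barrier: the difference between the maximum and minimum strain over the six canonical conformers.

5.5 kcal/mol

CHO at 0° (eclipsed): Ph–CHO eclipsed, H–I eclipsed, SH–H eclipsed; 3.3 + 1.8 + 1.6 = 6.7 kcal/mol.
CHO at 60° (staggered): Ph–CHO gauche, SH–I gauche; 1.1 + 1.1 = 2.2 kcal/mol.
CHO at 120° (eclipsed): Ph–H eclipsed, H–CHO eclipsed, SH–I eclipsed; 2.1 + 1.4 + 3.0 = 6.5 kcal/mol.
CHO at 180° (staggered): Ph–I gauche, SH–CHO gauche, SH–I gauche; 1.2 + 0.9 + 1.1 = 3.2 kcal/mol.
CHO at 240° (eclipsed): Ph–I eclipsed, H–H eclipsed, SH–CHO eclipsed; 4.1 + 1.0 + 2.6 = 7.7 kcal/mol.
CHO at 300° (staggered): Ph–CHO gauche, Ph–I gauche, SH–CHO gauche; 1.1 + 1.2 + 0.9 = 3.2 kcal/mol.
Max at 240° (7.7 kcal/mol), min at 60° (2.2 kcal/mol); barrier = 5.5 kcal/mol.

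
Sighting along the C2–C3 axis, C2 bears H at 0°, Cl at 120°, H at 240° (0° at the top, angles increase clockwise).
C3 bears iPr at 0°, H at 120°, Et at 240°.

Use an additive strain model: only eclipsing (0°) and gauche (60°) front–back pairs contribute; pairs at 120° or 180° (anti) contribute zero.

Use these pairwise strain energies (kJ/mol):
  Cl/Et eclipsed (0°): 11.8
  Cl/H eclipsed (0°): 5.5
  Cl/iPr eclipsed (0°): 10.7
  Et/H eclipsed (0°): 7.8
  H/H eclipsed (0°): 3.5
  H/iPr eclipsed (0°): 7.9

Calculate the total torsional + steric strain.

This conformer (eclipsed): H(0°)/iPr(0°) eclipsed 7.9; Cl(120°)/H(120°) eclipsed 5.5; H(240°)/Et(240°) eclipsed 7.8 → 21.2 kJ/mol.

21.2 kJ/mol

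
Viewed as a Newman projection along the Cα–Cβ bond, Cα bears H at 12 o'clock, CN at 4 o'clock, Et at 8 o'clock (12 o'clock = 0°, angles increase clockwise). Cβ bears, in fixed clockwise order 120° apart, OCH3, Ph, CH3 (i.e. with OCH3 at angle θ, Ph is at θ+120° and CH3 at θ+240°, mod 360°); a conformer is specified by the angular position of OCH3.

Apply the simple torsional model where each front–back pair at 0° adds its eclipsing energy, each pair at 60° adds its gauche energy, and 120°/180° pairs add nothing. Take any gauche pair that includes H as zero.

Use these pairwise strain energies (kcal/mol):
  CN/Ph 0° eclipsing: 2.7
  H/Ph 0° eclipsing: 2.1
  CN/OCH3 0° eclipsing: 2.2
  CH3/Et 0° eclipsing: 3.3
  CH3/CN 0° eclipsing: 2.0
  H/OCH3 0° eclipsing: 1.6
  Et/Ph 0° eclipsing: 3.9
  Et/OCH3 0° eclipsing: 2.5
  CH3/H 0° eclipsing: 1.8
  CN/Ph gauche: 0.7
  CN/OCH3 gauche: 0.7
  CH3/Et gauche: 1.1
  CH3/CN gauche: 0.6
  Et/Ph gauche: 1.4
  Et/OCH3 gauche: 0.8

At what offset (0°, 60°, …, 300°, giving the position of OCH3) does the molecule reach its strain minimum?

300°

OCH3 at 0° is eclipsed. H at 0° is eclipsed with OCH3 at 0° (1.6); CN at 120° is eclipsed with Ph at 120° (2.7); Et at 240° is eclipsed with CH3 at 240° (3.3). Total 7.6 kcal/mol.
OCH3 at 60° is staggered. CN at 120° is gauche with OCH3 at 60° (0.7); CN at 120° is gauche with Ph at 180° (0.7); Et at 240° is gauche with Ph at 180° (1.4); Et at 240° is gauche with CH3 at 300° (1.1). Total 3.9 kcal/mol.
OCH3 at 120° is eclipsed. H at 0° is eclipsed with CH3 at 0° (1.8); CN at 120° is eclipsed with OCH3 at 120° (2.2); Et at 240° is eclipsed with Ph at 240° (3.9). Total 7.9 kcal/mol.
OCH3 at 180° is staggered. CN at 120° is gauche with OCH3 at 180° (0.7); CN at 120° is gauche with CH3 at 60° (0.6); Et at 240° is gauche with OCH3 at 180° (0.8); Et at 240° is gauche with Ph at 300° (1.4). Total 3.5 kcal/mol.
OCH3 at 240° is eclipsed. H at 0° is eclipsed with Ph at 0° (2.1); CN at 120° is eclipsed with CH3 at 120° (2.0); Et at 240° is eclipsed with OCH3 at 240° (2.5). Total 6.6 kcal/mol.
OCH3 at 300° is staggered. CN at 120° is gauche with Ph at 60° (0.7); CN at 120° is gauche with CH3 at 180° (0.6); Et at 240° is gauche with OCH3 at 300° (0.8); Et at 240° is gauche with CH3 at 180° (1.1). Total 3.2 kcal/mol.
The minimum (3.2 kcal/mol) occurs with OCH3 at 300°.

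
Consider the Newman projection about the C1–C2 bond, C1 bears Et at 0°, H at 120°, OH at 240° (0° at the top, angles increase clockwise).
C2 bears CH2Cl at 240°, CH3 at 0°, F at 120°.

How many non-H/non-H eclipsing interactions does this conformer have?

Non-H eclipsing pairs: Et(0°)/CH3(0°); OH(240°)/CH2Cl(240°) — 2 interactions.

2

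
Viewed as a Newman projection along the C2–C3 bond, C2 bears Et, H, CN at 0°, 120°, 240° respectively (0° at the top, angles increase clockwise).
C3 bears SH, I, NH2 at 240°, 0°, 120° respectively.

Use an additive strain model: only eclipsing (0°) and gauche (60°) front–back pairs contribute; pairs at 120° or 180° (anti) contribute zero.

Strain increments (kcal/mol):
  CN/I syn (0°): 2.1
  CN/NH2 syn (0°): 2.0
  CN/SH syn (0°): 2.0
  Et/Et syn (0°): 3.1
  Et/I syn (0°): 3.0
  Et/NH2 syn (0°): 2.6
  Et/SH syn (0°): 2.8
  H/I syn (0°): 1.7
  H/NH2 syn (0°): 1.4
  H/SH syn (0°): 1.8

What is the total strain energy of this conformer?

6.4 kcal/mol

This conformer (eclipsed): Et–I eclipsed, H–NH2 eclipsed, CN–SH eclipsed; 3.0 + 1.4 + 2.0 = 6.4 kcal/mol.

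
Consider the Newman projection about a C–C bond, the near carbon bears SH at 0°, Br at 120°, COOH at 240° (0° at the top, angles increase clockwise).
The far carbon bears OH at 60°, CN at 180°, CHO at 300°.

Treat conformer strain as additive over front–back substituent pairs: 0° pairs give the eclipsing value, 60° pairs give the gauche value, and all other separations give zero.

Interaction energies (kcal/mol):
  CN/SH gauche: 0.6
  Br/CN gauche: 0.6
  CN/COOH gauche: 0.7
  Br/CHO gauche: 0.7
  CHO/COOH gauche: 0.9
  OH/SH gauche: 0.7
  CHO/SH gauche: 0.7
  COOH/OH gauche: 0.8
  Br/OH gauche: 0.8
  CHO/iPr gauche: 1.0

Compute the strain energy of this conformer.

This conformer (staggered): SH(0°)/OH(60°) gauche 0.7; SH(0°)/CHO(300°) gauche 0.7; Br(120°)/OH(60°) gauche 0.8; Br(120°)/CN(180°) gauche 0.6; COOH(240°)/CN(180°) gauche 0.7; COOH(240°)/CHO(300°) gauche 0.9 → 4.4 kcal/mol.

4.4 kcal/mol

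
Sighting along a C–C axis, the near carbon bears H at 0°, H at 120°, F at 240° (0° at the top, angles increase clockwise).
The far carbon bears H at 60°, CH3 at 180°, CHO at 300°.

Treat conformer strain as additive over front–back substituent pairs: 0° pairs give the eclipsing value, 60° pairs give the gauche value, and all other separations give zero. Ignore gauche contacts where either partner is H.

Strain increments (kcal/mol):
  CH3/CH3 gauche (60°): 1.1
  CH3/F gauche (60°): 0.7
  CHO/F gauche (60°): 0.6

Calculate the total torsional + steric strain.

This conformer (staggered): F–CH3 gauche, F–CHO gauche; 0.7 + 0.6 = 1.3 kcal/mol.

1.3 kcal/mol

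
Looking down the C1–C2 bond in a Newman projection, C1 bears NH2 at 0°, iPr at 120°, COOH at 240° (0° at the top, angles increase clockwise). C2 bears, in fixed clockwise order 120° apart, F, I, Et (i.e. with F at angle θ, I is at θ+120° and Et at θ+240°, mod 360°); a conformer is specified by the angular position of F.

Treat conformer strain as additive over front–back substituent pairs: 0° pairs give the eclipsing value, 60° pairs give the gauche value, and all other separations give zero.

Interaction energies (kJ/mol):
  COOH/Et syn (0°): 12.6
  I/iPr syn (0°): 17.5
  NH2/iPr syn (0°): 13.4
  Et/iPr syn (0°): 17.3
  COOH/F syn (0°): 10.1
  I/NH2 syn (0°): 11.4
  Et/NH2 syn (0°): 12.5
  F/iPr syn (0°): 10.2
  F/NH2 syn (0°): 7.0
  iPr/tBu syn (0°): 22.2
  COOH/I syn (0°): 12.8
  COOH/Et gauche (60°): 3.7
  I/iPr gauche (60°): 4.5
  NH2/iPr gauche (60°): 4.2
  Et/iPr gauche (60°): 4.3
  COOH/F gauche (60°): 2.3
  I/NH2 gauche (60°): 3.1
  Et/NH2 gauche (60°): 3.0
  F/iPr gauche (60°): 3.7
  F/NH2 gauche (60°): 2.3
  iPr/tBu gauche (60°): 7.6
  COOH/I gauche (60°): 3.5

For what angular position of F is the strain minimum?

180°

F at 0° (eclipsed): NH2–F eclipsed, iPr–I eclipsed, COOH–Et eclipsed; 7.0 + 17.5 + 12.6 = 37.1 kJ/mol.
F at 60° (staggered): NH2–F gauche, NH2–Et gauche, iPr–F gauche, iPr–I gauche, COOH–I gauche, COOH–Et gauche; 2.3 + 3.0 + 3.7 + 4.5 + 3.5 + 3.7 = 20.7 kJ/mol.
F at 120° (eclipsed): NH2–Et eclipsed, iPr–F eclipsed, COOH–I eclipsed; 12.5 + 10.2 + 12.8 = 35.5 kJ/mol.
F at 180° (staggered): NH2–I gauche, NH2–Et gauche, iPr–F gauche, iPr–Et gauche, COOH–F gauche, COOH–I gauche; 3.1 + 3.0 + 3.7 + 4.3 + 2.3 + 3.5 = 19.9 kJ/mol.
F at 240° (eclipsed): NH2–I eclipsed, iPr–Et eclipsed, COOH–F eclipsed; 11.4 + 17.3 + 10.1 = 38.8 kJ/mol.
F at 300° (staggered): NH2–F gauche, NH2–I gauche, iPr–I gauche, iPr–Et gauche, COOH–F gauche, COOH–Et gauche; 2.3 + 3.1 + 4.5 + 4.3 + 2.3 + 3.7 = 20.2 kJ/mol.
The minimum (19.9 kJ/mol) occurs with F at 180°.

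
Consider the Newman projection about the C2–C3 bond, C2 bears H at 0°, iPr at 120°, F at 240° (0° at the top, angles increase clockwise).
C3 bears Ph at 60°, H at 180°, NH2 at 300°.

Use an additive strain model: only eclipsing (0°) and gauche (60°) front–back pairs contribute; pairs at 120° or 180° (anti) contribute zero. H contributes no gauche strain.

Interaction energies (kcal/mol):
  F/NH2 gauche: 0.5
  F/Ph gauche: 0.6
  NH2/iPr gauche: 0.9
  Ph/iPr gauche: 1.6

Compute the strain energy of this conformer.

This conformer (staggered): iPr(120°)/Ph(60°) gauche 1.6; F(240°)/NH2(300°) gauche 0.5 → 2.1 kcal/mol.

2.1 kcal/mol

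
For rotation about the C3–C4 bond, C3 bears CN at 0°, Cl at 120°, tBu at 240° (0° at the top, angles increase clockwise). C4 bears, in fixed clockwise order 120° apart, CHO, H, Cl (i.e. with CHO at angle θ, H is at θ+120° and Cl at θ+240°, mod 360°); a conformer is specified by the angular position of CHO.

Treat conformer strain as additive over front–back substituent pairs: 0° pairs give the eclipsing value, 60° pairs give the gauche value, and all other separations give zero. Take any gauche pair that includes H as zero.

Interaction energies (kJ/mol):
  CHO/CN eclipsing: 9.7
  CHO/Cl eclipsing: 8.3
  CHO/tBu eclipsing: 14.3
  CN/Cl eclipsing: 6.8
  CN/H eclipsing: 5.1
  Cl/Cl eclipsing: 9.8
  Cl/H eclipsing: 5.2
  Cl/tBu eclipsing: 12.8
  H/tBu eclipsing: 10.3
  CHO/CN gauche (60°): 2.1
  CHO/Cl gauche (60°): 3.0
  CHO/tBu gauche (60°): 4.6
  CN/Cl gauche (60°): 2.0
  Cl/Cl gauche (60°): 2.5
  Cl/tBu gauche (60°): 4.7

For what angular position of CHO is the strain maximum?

CHO at 0° (eclipsed): CN–CHO eclipsed, Cl–H eclipsed, tBu–Cl eclipsed; 9.7 + 5.2 + 12.8 = 27.7 kJ/mol.
CHO at 60° (staggered): CN–CHO gauche, CN–Cl gauche, Cl–CHO gauche, tBu–Cl gauche; 2.1 + 2.0 + 3.0 + 4.7 = 11.8 kJ/mol.
CHO at 120° (eclipsed): CN–Cl eclipsed, Cl–CHO eclipsed, tBu–H eclipsed; 6.8 + 8.3 + 10.3 = 25.4 kJ/mol.
CHO at 180° (staggered): CN–Cl gauche, Cl–CHO gauche, Cl–Cl gauche, tBu–CHO gauche; 2.0 + 3.0 + 2.5 + 4.6 = 12.1 kJ/mol.
CHO at 240° (eclipsed): CN–H eclipsed, Cl–Cl eclipsed, tBu–CHO eclipsed; 5.1 + 9.8 + 14.3 = 29.2 kJ/mol.
CHO at 300° (staggered): CN–CHO gauche, Cl–Cl gauche, tBu–CHO gauche, tBu–Cl gauche; 2.1 + 2.5 + 4.6 + 4.7 = 13.9 kJ/mol.
The maximum (29.2 kJ/mol) occurs with CHO at 240°.

240°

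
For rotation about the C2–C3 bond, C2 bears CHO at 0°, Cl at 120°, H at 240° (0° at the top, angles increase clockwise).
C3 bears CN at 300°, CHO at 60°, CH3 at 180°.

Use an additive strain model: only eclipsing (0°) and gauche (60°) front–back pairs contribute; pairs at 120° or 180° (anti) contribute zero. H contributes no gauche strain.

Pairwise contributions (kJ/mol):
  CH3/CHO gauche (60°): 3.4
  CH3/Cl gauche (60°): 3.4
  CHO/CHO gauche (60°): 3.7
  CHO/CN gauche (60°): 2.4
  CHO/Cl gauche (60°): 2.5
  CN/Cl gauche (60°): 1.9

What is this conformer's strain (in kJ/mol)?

This conformer (staggered): CHO(0°)/CN(300°) gauche 2.4; CHO(0°)/CHO(60°) gauche 3.7; Cl(120°)/CHO(60°) gauche 2.5; Cl(120°)/CH3(180°) gauche 3.4 → 12.0 kJ/mol.

12.0 kJ/mol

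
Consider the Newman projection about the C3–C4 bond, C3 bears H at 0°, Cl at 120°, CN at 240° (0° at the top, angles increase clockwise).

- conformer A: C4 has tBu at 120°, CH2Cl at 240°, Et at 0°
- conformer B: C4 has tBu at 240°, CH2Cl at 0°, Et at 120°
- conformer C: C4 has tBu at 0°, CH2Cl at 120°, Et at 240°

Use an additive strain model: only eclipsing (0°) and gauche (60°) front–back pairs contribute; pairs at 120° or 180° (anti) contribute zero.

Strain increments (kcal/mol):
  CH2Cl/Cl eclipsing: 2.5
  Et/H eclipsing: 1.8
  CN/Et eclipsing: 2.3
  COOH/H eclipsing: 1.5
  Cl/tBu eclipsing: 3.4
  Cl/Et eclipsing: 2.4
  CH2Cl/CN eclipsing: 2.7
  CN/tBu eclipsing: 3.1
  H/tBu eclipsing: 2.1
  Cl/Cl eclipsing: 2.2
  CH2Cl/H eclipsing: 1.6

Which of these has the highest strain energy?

A

A (eclipsed): H–Et eclipsed, Cl–tBu eclipsed, CN–CH2Cl eclipsed; 1.8 + 3.4 + 2.7 = 7.9 kcal/mol.
B (eclipsed): H–CH2Cl eclipsed, Cl–Et eclipsed, CN–tBu eclipsed; 1.6 + 2.4 + 3.1 = 7.1 kcal/mol.
C (eclipsed): H–tBu eclipsed, Cl–CH2Cl eclipsed, CN–Et eclipsed; 2.1 + 2.5 + 2.3 = 6.9 kcal/mol.
A has the highest total (7.9 kcal/mol).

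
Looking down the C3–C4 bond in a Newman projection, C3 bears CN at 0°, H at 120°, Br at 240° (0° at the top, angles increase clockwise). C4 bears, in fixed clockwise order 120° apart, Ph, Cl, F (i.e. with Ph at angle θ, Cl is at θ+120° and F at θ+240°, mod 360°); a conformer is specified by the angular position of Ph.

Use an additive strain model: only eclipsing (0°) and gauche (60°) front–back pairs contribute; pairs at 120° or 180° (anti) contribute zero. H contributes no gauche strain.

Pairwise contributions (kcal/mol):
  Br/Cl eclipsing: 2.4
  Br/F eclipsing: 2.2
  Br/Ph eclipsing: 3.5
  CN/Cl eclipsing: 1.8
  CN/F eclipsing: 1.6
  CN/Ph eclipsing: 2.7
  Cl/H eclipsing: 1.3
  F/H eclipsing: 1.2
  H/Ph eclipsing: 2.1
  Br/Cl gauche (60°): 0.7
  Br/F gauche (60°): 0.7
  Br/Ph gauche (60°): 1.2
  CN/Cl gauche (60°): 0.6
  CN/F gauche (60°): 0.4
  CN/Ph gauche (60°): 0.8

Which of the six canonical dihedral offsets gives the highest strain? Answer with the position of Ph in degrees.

Ph at 0° (eclipsed): CN(0°)/Ph(0°) eclipsed 2.7; H(120°)/Cl(120°) eclipsed 1.3; Br(240°)/F(240°) eclipsed 2.2 → 6.2 kcal/mol.
Ph at 60° (staggered): CN(0°)/Ph(60°) gauche 0.8; CN(0°)/F(300°) gauche 0.4; Br(240°)/Cl(180°) gauche 0.7; Br(240°)/F(300°) gauche 0.7 → 2.6 kcal/mol.
Ph at 120° (eclipsed): CN(0°)/F(0°) eclipsed 1.6; H(120°)/Ph(120°) eclipsed 2.1; Br(240°)/Cl(240°) eclipsed 2.4 → 6.1 kcal/mol.
Ph at 180° (staggered): CN(0°)/Cl(300°) gauche 0.6; CN(0°)/F(60°) gauche 0.4; Br(240°)/Ph(180°) gauche 1.2; Br(240°)/Cl(300°) gauche 0.7 → 2.9 kcal/mol.
Ph at 240° (eclipsed): CN(0°)/Cl(0°) eclipsed 1.8; H(120°)/F(120°) eclipsed 1.2; Br(240°)/Ph(240°) eclipsed 3.5 → 6.5 kcal/mol.
Ph at 300° (staggered): CN(0°)/Ph(300°) gauche 0.8; CN(0°)/Cl(60°) gauche 0.6; Br(240°)/Ph(300°) gauche 1.2; Br(240°)/F(180°) gauche 0.7 → 3.3 kcal/mol.
The maximum (6.5 kcal/mol) occurs with Ph at 240°.

240°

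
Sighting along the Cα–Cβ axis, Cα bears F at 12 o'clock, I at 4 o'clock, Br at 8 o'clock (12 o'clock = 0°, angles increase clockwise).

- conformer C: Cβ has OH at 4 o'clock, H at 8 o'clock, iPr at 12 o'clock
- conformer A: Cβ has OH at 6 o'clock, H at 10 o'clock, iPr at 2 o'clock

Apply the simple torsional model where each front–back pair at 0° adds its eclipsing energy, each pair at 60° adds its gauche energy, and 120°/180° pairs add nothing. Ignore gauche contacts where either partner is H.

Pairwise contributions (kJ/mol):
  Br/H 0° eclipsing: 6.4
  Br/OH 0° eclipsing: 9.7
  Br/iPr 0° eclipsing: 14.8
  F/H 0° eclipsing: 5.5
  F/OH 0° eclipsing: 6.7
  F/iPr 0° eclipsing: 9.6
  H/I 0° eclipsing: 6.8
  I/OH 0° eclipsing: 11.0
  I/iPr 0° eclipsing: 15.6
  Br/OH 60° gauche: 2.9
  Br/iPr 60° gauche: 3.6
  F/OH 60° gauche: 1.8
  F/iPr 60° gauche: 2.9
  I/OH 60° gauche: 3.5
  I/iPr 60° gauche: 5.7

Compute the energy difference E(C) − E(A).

+12.0 kJ/mol

C is eclipsed. F at 0° is eclipsed with iPr at 0° (9.6); I at 120° is eclipsed with OH at 120° (11.0); Br at 240° is eclipsed with H at 240° (6.4). Total 27.0 kJ/mol.
A is staggered. F at 0° is gauche with iPr at 60° (2.9); I at 120° is gauche with OH at 180° (3.5); I at 120° is gauche with iPr at 60° (5.7); Br at 240° is gauche with OH at 180° (2.9). Total 15.0 kJ/mol.
E(C) − E(A) = 27.0 − 15.0 = +12.0 kJ/mol.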